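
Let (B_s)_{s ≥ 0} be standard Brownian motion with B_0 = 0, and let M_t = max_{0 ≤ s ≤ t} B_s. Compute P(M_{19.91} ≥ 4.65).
P(M_{19.91} ≥ 4.65) = 2·P(B_{19.91} ≥ 4.65) = 2(1 − Φ(4.65/√19.91)) ≈ 0.2974

By the reflection principle for Brownian motion, P(M_t ≥ a) = 2 · P(B_t ≥ a) for a ≥ 0. Since B_t ~ N(0, t), P(B_t ≥ 4.65) = 1 − Φ(4.65/√t) = 1 − Φ(4.65/√19.91) = 1 − Φ(1.0421). So
  P(M_{19.91} ≥ 4.65) = 2(1 − Φ(1.0421)) ≈ 0.2974.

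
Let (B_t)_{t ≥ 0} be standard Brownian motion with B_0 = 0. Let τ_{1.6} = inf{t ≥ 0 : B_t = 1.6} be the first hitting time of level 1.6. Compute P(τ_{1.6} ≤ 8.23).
P(τ_{1.6} ≤ 8.23) = 2(1 − Φ(1.6/√8.23)) = 2(1 − Φ(0.5577)) ≈ 0.5770

By the reflection principle for standard BM, P(τ_b ≤ t) = 2 · P(B_t ≥ b). Since B_t ~ N(0, t), P(B_t ≥ 1.6) = 1 − Φ(1.6/√t) = 1 − Φ(1.6/√8.23) = 1 − Φ(0.5577) ≈ 0.28852. Doubling: P(τ_{1.6} ≤ 8.23) ≈ 2 · 0.28852 = 0.57704 ≈ 0.5770.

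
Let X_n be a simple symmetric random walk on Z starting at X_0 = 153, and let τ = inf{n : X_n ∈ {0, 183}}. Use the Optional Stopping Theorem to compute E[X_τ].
E[X_τ] = 153

X_n is a martingale and τ is a bounded-mean stopping time (indeed τ is finite a.s. with bounded expectation since the walk is in a bounded region). By the OST, E[X_τ] = E[X_0] = 153. Equivalently: E[X_τ] = 183 · P(hit 183 first) + 0 · P(hit 0 first) = 183 · (153/183) = 153.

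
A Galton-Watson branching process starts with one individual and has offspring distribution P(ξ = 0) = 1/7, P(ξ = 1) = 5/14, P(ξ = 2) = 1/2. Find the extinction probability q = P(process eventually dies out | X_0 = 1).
q = 2/7

The pgf is f(s) = 1/7 + 5/14·s + 1/2·s². The extinction probability q is the smallest fixed point of f in [0, 1]. Setting s = f(s):
  1/2·s² + (5/14 − 1)·s + 1/7 = 0
  1/2·s² − (1/7 + 1/2)·s + 1/7 = 0
which factors as (s − 1)·(1/2·s − 1/7) = 0, giving roots s = 1 and s = (1/7)/(1/2) = 2/7.
Mean offspring μ = 5/14 + 2·1/2 = 19/14 > 1 (supercritical), so q < 1. The extinction probability is the smaller root: q = (1/7)/(1/2) = 2/7.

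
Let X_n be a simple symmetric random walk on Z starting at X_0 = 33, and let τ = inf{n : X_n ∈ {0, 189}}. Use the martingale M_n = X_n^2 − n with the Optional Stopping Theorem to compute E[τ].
E[τ] = 5148

M_n = X_n^2 − n is a martingale (since E[X_{n+1}^2 | F_n] = X_n^2 + 1). By OST (τ has finite mean in a bounded region), E[M_τ] = E[M_0] = X_0^2 − 0 = 33^2 = 1089. Also E[M_τ] = E[X_τ^2] − E[τ]. The walk exits at 0 or 189, with P(hit 189 first) = 33/189, so E[X_τ^2] = 189^2 · 33/189 + 0 = 6237. Thus E[τ] = E[X_τ^2] − E[M_τ] = 6237 − 1089 = 5148 = 33(189 − 33) = 5148.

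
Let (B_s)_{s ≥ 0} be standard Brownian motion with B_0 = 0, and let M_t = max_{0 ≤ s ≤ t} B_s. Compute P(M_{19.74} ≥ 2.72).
P(M_{19.74} ≥ 2.72) = 2·P(B_{19.74} ≥ 2.72) = 2(1 − Φ(2.72/√19.74)) ≈ 0.5404

By the reflection principle for Brownian motion, P(M_t ≥ a) = 2 · P(B_t ≥ a) for a ≥ 0. Since B_t ~ N(0, t), P(B_t ≥ 2.72) = 1 − Φ(2.72/√t) = 1 − Φ(2.72/√19.74) = 1 − Φ(0.6122). So
  P(M_{19.74} ≥ 2.72) = 2(1 − Φ(0.6122)) ≈ 0.5404.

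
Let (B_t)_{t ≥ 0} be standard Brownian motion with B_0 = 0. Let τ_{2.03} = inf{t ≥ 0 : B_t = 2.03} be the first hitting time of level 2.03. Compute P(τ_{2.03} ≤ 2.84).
P(τ_{2.03} ≤ 2.84) = 2(1 − Φ(2.03/√2.84)) = 2(1 − Φ(1.2046)) ≈ 0.2284

By the reflection principle for standard BM, P(τ_b ≤ t) = 2 · P(B_t ≥ b). Since B_t ~ N(0, t), P(B_t ≥ 2.03) = 1 − Φ(2.03/√t) = 1 − Φ(2.03/√2.84) = 1 − Φ(1.2046) ≈ 0.11418. Doubling: P(τ_{2.03} ≤ 2.84) ≈ 2 · 0.11418 = 0.22836 ≈ 0.2284.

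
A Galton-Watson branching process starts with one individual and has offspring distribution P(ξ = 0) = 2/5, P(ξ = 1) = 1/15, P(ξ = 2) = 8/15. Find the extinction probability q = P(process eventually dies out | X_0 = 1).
q = 3/4

The pgf is f(s) = 2/5 + 1/15·s + 8/15·s². The extinction probability q is the smallest fixed point of f in [0, 1]. Setting s = f(s):
  8/15·s² + (1/15 − 1)·s + 2/5 = 0
  8/15·s² − (2/5 + 8/15)·s + 2/5 = 0
which factors as (s − 1)·(8/15·s − 2/5) = 0, giving roots s = 1 and s = (2/5)/(8/15) = 3/4.
Mean offspring μ = 1/15 + 2·8/15 = 17/15 > 1 (supercritical), so q < 1. The extinction probability is the smaller root: q = (2/5)/(8/15) = 3/4.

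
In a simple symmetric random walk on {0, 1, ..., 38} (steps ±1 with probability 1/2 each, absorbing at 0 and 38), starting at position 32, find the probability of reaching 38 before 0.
P(hit 38 before 0) = 32/38 = 16/19

Let u_k = P(hit 38 before 0 | start at k). Then u_0 = 0, u_38 = 1, and u_k = u_{k-1}/2 + u_{k+1}/2 for 1 ≤ k ≤ 37. This harmonic recurrence is solved by u_k = k/38, giving u_32 = 32/38 = 16/19.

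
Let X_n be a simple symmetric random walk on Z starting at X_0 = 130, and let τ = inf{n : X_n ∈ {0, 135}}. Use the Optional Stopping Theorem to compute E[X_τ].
E[X_τ] = 130

X_n is a martingale and τ is a bounded-mean stopping time (indeed τ is finite a.s. with bounded expectation since the walk is in a bounded region). By the OST, E[X_τ] = E[X_0] = 130. Equivalently: E[X_τ] = 135 · P(hit 135 first) + 0 · P(hit 0 first) = 135 · (130/135) = 130.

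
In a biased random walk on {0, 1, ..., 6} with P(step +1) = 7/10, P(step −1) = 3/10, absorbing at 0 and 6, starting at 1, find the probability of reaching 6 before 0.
P(hit 6 before 0) = (1 − (3/7)^1) / (1 − (3/7)^6) = 16807/29230

Let u_k denote P(reach 6 before 0 | start at k). Boundary: u_0 = 0, u_6 = 1. Recurrence: u_k = 7/10·u_{k+1} + 3/10·u_{k-1} for 1 ≤ k ≤ 5. Try u_k = A + B·r^k with r = q/p = (3/10)/(7/10) = 3/7. Substitution satisfies the recurrence; boundary conditions give:
  u_k = (1 − r^k) / (1 − r^N) = (1 − (3/7)^1) / (1 − (3/7)^6) = 16807/29230.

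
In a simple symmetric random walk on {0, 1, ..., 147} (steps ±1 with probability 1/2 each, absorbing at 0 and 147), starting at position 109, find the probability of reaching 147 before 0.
P(hit 147 before 0) = 109/147

Let u_k = P(hit 147 before 0 | start at k). Then u_0 = 0, u_147 = 1, and u_k = u_{k-1}/2 + u_{k+1}/2 for 1 ≤ k ≤ 146. This harmonic recurrence is solved by u_k = k/147, giving u_109 = 109/147.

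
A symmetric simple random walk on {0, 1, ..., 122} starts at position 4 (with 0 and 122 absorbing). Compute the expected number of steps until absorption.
E[τ | X_0 = 4] = 472

Let v_k = E[τ | X_0 = k]. Boundary: v_0 = v_122 = 0. Recurrence: v_k = 1 + (v_{k-1} + v_{k+1})/2 for 1 ≤ k ≤ 121. The particular solution to v_k − (v_{k-1} + v_{k+1})/2 = 1 is v_k = −k^2. Adding homogeneous solution A + B k and matching boundaries gives v_k = k (122 − k). Substituting k = 4: v_4 = 4 · 118 = 472.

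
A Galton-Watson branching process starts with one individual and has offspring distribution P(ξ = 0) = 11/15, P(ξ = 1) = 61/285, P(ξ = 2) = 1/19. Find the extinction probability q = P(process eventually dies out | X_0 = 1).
q = 1

Mean offspring μ = 0·11/15 + 1·61/285 + 2·1/19 = 91/285 ≤ 1. For μ ≤ 1 with offspring not concentrated at 1, the Galton-Watson process goes extinct almost surely, so q = 1.
(Algebraic check: The pgf is f(s) = 11/15 + 61/285·s + 1/19·s². The extinction probability q is the smallest fixed point of f in [0, 1]. Setting s = f(s):
  1/19·s² + (61/285 − 1)·s + 11/15 = 0
  1/19·s² − (11/15 + 1/19)·s + 11/15 = 0
which factors as (s − 1)·(1/19·s − 11/15) = 0, giving roots s = 1 and s = (11/15)/(1/19) = 209/15. Since 209/15 ≥ 1, the smallest root in [0, 1] is s = 1.)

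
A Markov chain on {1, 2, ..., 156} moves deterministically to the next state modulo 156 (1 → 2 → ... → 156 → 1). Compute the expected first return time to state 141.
E[T_141 | X_0 = 141] = 156

The chain cycles deterministically, so starting at state 141 it returns in exactly 156 steps. Equivalently, the stationary distribution is uniform π_j = 1/156 for every state j, so by Kac's formula E[T_141] = 1/π_141 = 156.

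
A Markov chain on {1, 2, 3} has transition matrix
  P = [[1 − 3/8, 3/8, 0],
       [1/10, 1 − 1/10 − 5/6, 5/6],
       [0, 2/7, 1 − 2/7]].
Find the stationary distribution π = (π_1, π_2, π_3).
π = (16/251, 60/251, 175/251)

This is a birth-death chain on three states, which satisfies detailed balance: π_1 · P_{12} = π_2 · P_{21} and π_2 · P_{23} = π_3 · P_{32}.
From π_1 · 3/8 = π_2 · 1/10: π_2/π_1 = (3/8)/(1/10) = 15/4.
From π_2 · 5/6 = π_3 · 2/7: π_3/π_2 = (5/6)/(2/7) = 35/12.
Take π_1 proportional to 1; then unnormalized π = (1, 15/4, 175/16). Normalize by dividing by the sum 251/16:
  π = (16/251, 60/251, 175/251).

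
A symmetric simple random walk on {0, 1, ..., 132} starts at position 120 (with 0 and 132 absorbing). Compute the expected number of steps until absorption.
E[τ | X_0 = 120] = 1440

Let v_k = E[τ | X_0 = k]. Boundary: v_0 = v_132 = 0. Recurrence: v_k = 1 + (v_{k-1} + v_{k+1})/2 for 1 ≤ k ≤ 131. The particular solution to v_k − (v_{k-1} + v_{k+1})/2 = 1 is v_k = −k^2. Adding homogeneous solution A + B k and matching boundaries gives v_k = k (132 − k). Substituting k = 120: v_120 = 120 · 12 = 1440.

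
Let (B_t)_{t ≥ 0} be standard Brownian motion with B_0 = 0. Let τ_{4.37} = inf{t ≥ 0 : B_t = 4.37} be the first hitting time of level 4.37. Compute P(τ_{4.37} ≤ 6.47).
P(τ_{4.37} ≤ 6.47) = 2(1 − Φ(4.37/√6.47)) = 2(1 − Φ(1.7180)) ≈ 0.0858

By the reflection principle for standard BM, P(τ_b ≤ t) = 2 · P(B_t ≥ b). Since B_t ~ N(0, t), P(B_t ≥ 4.37) = 1 − Φ(4.37/√t) = 1 − Φ(4.37/√6.47) = 1 − Φ(1.7180) ≈ 0.04290. Doubling: P(τ_{4.37} ≤ 6.47) ≈ 2 · 0.04290 = 0.08580 ≈ 0.0858.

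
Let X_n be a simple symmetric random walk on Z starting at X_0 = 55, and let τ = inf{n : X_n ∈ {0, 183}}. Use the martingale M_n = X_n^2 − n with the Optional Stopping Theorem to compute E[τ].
E[τ] = 7040

M_n = X_n^2 − n is a martingale (since E[X_{n+1}^2 | F_n] = X_n^2 + 1). By OST (τ has finite mean in a bounded region), E[M_τ] = E[M_0] = X_0^2 − 0 = 55^2 = 3025. Also E[M_τ] = E[X_τ^2] − E[τ]. The walk exits at 0 or 183, with P(hit 183 first) = 55/183, so E[X_τ^2] = 183^2 · 55/183 + 0 = 10065. Thus E[τ] = E[X_τ^2] − E[M_τ] = 10065 − 3025 = 7040 = 55(183 − 55) = 7040.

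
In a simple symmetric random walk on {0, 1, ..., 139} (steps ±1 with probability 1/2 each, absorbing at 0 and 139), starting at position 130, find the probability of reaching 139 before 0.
P(hit 139 before 0) = 130/139

Let u_k = P(hit 139 before 0 | start at k). Then u_0 = 0, u_139 = 1, and u_k = u_{k-1}/2 + u_{k+1}/2 for 1 ≤ k ≤ 138. This harmonic recurrence is solved by u_k = k/139, giving u_130 = 130/139.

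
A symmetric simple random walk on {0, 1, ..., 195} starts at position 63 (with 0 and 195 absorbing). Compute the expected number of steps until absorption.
E[τ | X_0 = 63] = 8316

Let v_k = E[τ | X_0 = k]. Boundary: v_0 = v_195 = 0. Recurrence: v_k = 1 + (v_{k-1} + v_{k+1})/2 for 1 ≤ k ≤ 194. The particular solution to v_k − (v_{k-1} + v_{k+1})/2 = 1 is v_k = −k^2. Adding homogeneous solution A + B k and matching boundaries gives v_k = k (195 − k). Substituting k = 63: v_63 = 63 · 132 = 8316.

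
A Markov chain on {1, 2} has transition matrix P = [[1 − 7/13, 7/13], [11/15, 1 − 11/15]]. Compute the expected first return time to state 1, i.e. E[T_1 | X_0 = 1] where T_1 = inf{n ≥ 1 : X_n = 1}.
E[T_1 | X_0 = 1] = 1/π_1 = 248/143

For an irreducible recurrent Markov chain with stationary distribution π, E[T_i | X_0 = i] = 1/π_i (Kac's formula). Here π_1 = (11/15)/(7/13 + 11/15) = (11/15)/(248/195) = 143/248, so E[T_1 | X_0 = 1] = 1/π_1 = (7/13 + 11/15)/(11/15) = (248/195)/(11/15) = 248/143.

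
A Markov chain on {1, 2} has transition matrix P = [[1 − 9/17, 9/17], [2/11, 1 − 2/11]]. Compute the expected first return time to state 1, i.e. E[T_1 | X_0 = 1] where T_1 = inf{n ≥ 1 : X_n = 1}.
E[T_1 | X_0 = 1] = 1/π_1 = 133/34

For an irreducible recurrent Markov chain with stationary distribution π, E[T_i | X_0 = i] = 1/π_i (Kac's formula). Here π_1 = (2/11)/(9/17 + 2/11) = (2/11)/(133/187) = 34/133, so E[T_1 | X_0 = 1] = 1/π_1 = (9/17 + 2/11)/(2/11) = (133/187)/(2/11) = 133/34.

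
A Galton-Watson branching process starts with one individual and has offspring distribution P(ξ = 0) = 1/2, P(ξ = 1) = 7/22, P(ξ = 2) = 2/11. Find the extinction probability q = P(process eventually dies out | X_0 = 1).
q = 1

Mean offspring μ = 0·1/2 + 1·7/22 + 2·2/11 = 15/22 ≤ 1. For μ ≤ 1 with offspring not concentrated at 1, the Galton-Watson process goes extinct almost surely, so q = 1.
(Algebraic check: The pgf is f(s) = 1/2 + 7/22·s + 2/11·s². The extinction probability q is the smallest fixed point of f in [0, 1]. Setting s = f(s):
  2/11·s² + (7/22 − 1)·s + 1/2 = 0
  2/11·s² − (1/2 + 2/11)·s + 1/2 = 0
which factors as (s − 1)·(2/11·s − 1/2) = 0, giving roots s = 1 and s = (1/2)/(2/11) = 11/4. Since 11/4 ≥ 1, the smallest root in [0, 1] is s = 1.)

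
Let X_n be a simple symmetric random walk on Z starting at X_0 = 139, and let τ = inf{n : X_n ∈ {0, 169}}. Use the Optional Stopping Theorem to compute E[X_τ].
E[X_τ] = 139

X_n is a martingale and τ is a bounded-mean stopping time (indeed τ is finite a.s. with bounded expectation since the walk is in a bounded region). By the OST, E[X_τ] = E[X_0] = 139. Equivalently: E[X_τ] = 169 · P(hit 169 first) + 0 · P(hit 0 first) = 169 · (139/169) = 139.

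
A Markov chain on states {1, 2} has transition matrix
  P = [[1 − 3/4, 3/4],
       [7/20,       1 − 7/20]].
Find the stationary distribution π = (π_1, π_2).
π_1 = 7/22, π_2 = 15/22

Solve πP = π with π_1 + π_2 = 1. From πP = π: π_1 · (1 − 3/4) + π_2 · 7/20 = π_1 ⇒ π_2 · 7/20 = π_1 · 3/4 ⇒ π_2/π_1 = (3/4)/(7/20) = 15/7. Together with π_1 + π_2 = 1:
  π_1 = (7/20)/(3/4 + 7/20) = (7/20)/(11/10) = 7/22,
  π_2 = (3/4)/(3/4 + 7/20) = (3/4)/(11/10) = 15/22.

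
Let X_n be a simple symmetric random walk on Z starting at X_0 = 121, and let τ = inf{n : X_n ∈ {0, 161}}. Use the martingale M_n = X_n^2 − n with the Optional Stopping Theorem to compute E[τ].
E[τ] = 4840

M_n = X_n^2 − n is a martingale (since E[X_{n+1}^2 | F_n] = X_n^2 + 1). By OST (τ has finite mean in a bounded region), E[M_τ] = E[M_0] = X_0^2 − 0 = 121^2 = 14641. Also E[M_τ] = E[X_τ^2] − E[τ]. The walk exits at 0 or 161, with P(hit 161 first) = 121/161, so E[X_τ^2] = 161^2 · 121/161 + 0 = 19481. Thus E[τ] = E[X_τ^2] − E[M_τ] = 19481 − 14641 = 4840 = 121(161 − 121) = 4840.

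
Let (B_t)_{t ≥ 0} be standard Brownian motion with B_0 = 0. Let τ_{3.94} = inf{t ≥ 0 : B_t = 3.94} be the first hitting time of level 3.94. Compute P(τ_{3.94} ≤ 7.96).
P(τ_{3.94} ≤ 7.96) = 2(1 − Φ(3.94/√7.96)) = 2(1 − Φ(1.3965)) ≈ 0.1626

By the reflection principle for standard BM, P(τ_b ≤ t) = 2 · P(B_t ≥ b). Since B_t ~ N(0, t), P(B_t ≥ 3.94) = 1 − Φ(3.94/√t) = 1 − Φ(3.94/√7.96) = 1 − Φ(1.3965) ≈ 0.08128. Doubling: P(τ_{3.94} ≤ 7.96) ≈ 2 · 0.08128 = 0.16256 ≈ 0.1626.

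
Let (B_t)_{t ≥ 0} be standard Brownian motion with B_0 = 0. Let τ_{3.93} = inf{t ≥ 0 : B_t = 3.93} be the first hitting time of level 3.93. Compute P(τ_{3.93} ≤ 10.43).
P(τ_{3.93} ≤ 10.43) = 2(1 − Φ(3.93/√10.43)) = 2(1 − Φ(1.2169)) ≈ 0.2236

By the reflection principle for standard BM, P(τ_b ≤ t) = 2 · P(B_t ≥ b). Since B_t ~ N(0, t), P(B_t ≥ 3.93) = 1 − Φ(3.93/√t) = 1 − Φ(3.93/√10.43) = 1 − Φ(1.2169) ≈ 0.11182. Doubling: P(τ_{3.93} ≤ 10.43) ≈ 2 · 0.11182 = 0.22364 ≈ 0.2236.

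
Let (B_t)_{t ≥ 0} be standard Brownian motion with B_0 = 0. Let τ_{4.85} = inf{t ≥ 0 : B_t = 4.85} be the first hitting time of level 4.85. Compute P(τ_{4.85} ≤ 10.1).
P(τ_{4.85} ≤ 10.1) = 2(1 − Φ(4.85/√10.1)) = 2(1 − Φ(1.5261)) ≈ 0.1270

By the reflection principle for standard BM, P(τ_b ≤ t) = 2 · P(B_t ≥ b). Since B_t ~ N(0, t), P(B_t ≥ 4.85) = 1 − Φ(4.85/√t) = 1 − Φ(4.85/√10.1) = 1 − Φ(1.5261) ≈ 0.06349. Doubling: P(τ_{4.85} ≤ 10.1) ≈ 2 · 0.06349 = 0.12698 ≈ 0.1270.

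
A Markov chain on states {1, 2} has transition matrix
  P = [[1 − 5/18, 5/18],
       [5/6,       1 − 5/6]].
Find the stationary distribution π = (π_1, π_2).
π_1 = 3/4, π_2 = 1/4

Solve πP = π with π_1 + π_2 = 1. From πP = π: π_1 · (1 − 5/18) + π_2 · 5/6 = π_1 ⇒ π_2 · 5/6 = π_1 · 5/18 ⇒ π_2/π_1 = (5/18)/(5/6) = 1/3. Together with π_1 + π_2 = 1:
  π_1 = (5/6)/(5/18 + 5/6) = (5/6)/(10/9) = 3/4,
  π_2 = (5/18)/(5/18 + 5/6) = (5/18)/(10/9) = 1/4.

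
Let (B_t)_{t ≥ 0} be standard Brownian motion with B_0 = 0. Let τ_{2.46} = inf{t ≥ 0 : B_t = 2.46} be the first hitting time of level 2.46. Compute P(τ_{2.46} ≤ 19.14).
P(τ_{2.46} ≤ 19.14) = 2(1 − Φ(2.46/√19.14)) = 2(1 − Φ(0.5623)) ≈ 0.5739

By the reflection principle for standard BM, P(τ_b ≤ t) = 2 · P(B_t ≥ b). Since B_t ~ N(0, t), P(B_t ≥ 2.46) = 1 − Φ(2.46/√t) = 1 − Φ(2.46/√19.14) = 1 − Φ(0.5623) ≈ 0.28696. Doubling: P(τ_{2.46} ≤ 19.14) ≈ 2 · 0.28696 = 0.57392 ≈ 0.5739.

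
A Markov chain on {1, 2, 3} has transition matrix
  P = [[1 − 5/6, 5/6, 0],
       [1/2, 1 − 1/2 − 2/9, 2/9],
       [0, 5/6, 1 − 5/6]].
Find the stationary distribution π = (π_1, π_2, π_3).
π = (9/28, 15/28, 1/7)

This is a birth-death chain on three states, which satisfies detailed balance: π_1 · P_{12} = π_2 · P_{21} and π_2 · P_{23} = π_3 · P_{32}.
From π_1 · 5/6 = π_2 · 1/2: π_2/π_1 = (5/6)/(1/2) = 5/3.
From π_2 · 2/9 = π_3 · 5/6: π_3/π_2 = (2/9)/(5/6) = 4/15.
Take π_1 proportional to 1; then unnormalized π = (1, 5/3, 4/9). Normalize by dividing by the sum 28/9:
  π = (9/28, 15/28, 1/7).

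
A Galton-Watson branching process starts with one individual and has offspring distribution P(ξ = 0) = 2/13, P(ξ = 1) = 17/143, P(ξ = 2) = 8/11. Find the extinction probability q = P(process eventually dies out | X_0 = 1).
q = 11/52

The pgf is f(s) = 2/13 + 17/143·s + 8/11·s². The extinction probability q is the smallest fixed point of f in [0, 1]. Setting s = f(s):
  8/11·s² + (17/143 − 1)·s + 2/13 = 0
  8/11·s² − (2/13 + 8/11)·s + 2/13 = 0
which factors as (s − 1)·(8/11·s − 2/13) = 0, giving roots s = 1 and s = (2/13)/(8/11) = 11/52.
Mean offspring μ = 17/143 + 2·8/11 = 225/143 > 1 (supercritical), so q < 1. The extinction probability is the smaller root: q = (2/13)/(8/11) = 11/52.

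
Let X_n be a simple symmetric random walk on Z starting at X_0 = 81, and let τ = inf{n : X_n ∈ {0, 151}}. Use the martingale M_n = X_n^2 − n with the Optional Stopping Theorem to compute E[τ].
E[τ] = 5670

M_n = X_n^2 − n is a martingale (since E[X_{n+1}^2 | F_n] = X_n^2 + 1). By OST (τ has finite mean in a bounded region), E[M_τ] = E[M_0] = X_0^2 − 0 = 81^2 = 6561. Also E[M_τ] = E[X_τ^2] − E[τ]. The walk exits at 0 or 151, with P(hit 151 first) = 81/151, so E[X_τ^2] = 151^2 · 81/151 + 0 = 12231. Thus E[τ] = E[X_τ^2] − E[M_τ] = 12231 − 6561 = 5670 = 81(151 − 81) = 5670.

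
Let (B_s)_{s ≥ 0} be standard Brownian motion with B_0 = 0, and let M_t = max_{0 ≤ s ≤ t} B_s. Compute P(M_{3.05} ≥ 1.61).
P(M_{3.05} ≥ 1.61) = 2·P(B_{3.05} ≥ 1.61) = 2(1 − Φ(1.61/√3.05)) ≈ 0.3566

By the reflection principle for Brownian motion, P(M_t ≥ a) = 2 · P(B_t ≥ a) for a ≥ 0. Since B_t ~ N(0, t), P(B_t ≥ 1.61) = 1 − Φ(1.61/√t) = 1 − Φ(1.61/√3.05) = 1 − Φ(0.9219). So
  P(M_{3.05} ≥ 1.61) = 2(1 − Φ(0.9219)) ≈ 0.3566.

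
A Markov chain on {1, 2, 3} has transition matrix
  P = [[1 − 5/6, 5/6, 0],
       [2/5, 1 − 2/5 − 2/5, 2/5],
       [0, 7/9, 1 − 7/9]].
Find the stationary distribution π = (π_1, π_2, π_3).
π = (84/349, 175/349, 90/349)

This is a birth-death chain on three states, which satisfies detailed balance: π_1 · P_{12} = π_2 · P_{21} and π_2 · P_{23} = π_3 · P_{32}.
From π_1 · 5/6 = π_2 · 2/5: π_2/π_1 = (5/6)/(2/5) = 25/12.
From π_2 · 2/5 = π_3 · 7/9: π_3/π_2 = (2/5)/(7/9) = 18/35.
Take π_1 proportional to 1; then unnormalized π = (1, 25/12, 15/14). Normalize by dividing by the sum 349/84:
  π = (84/349, 175/349, 90/349).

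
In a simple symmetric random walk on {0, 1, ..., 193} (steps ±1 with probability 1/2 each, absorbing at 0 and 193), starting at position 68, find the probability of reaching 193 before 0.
P(hit 193 before 0) = 68/193

Let u_k = P(hit 193 before 0 | start at k). Then u_0 = 0, u_193 = 1, and u_k = u_{k-1}/2 + u_{k+1}/2 for 1 ≤ k ≤ 192. This harmonic recurrence is solved by u_k = k/193, giving u_68 = 68/193.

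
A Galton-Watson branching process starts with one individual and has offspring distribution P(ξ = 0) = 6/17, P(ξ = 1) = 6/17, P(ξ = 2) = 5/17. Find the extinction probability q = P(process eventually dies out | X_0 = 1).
q = 1

Mean offspring μ = 0·6/17 + 1·6/17 + 2·5/17 = 16/17 ≤ 1. For μ ≤ 1 with offspring not concentrated at 1, the Galton-Watson process goes extinct almost surely, so q = 1.
(Algebraic check: The pgf is f(s) = 6/17 + 6/17·s + 5/17·s². The extinction probability q is the smallest fixed point of f in [0, 1]. Setting s = f(s):
  5/17·s² + (6/17 − 1)·s + 6/17 = 0
  5/17·s² − (6/17 + 5/17)·s + 6/17 = 0
which factors as (s − 1)·(5/17·s − 6/17) = 0, giving roots s = 1 and s = (6/17)/(5/17) = 6/5. Since 6/5 ≥ 1, the smallest root in [0, 1] is s = 1.)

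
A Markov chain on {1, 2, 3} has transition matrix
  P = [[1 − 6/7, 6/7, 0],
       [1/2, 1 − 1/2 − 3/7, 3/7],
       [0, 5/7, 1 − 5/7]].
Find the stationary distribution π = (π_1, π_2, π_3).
π = (35/131, 60/131, 36/131)

This is a birth-death chain on three states, which satisfies detailed balance: π_1 · P_{12} = π_2 · P_{21} and π_2 · P_{23} = π_3 · P_{32}.
From π_1 · 6/7 = π_2 · 1/2: π_2/π_1 = (6/7)/(1/2) = 12/7.
From π_2 · 3/7 = π_3 · 5/7: π_3/π_2 = (3/7)/(5/7) = 3/5.
Take π_1 proportional to 1; then unnormalized π = (1, 12/7, 36/35). Normalize by dividing by the sum 131/35:
  π = (35/131, 60/131, 36/131).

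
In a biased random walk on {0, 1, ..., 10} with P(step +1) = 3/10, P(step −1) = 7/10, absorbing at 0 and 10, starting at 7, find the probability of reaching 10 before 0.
P(hit 10 before 0) = (1 − (7/3)^7) / (1 − (7/3)^10) = 5544153/70604050

Let u_k denote P(reach 10 before 0 | start at k). Boundary: u_0 = 0, u_10 = 1. Recurrence: u_k = 3/10·u_{k+1} + 7/10·u_{k-1} for 1 ≤ k ≤ 9. Try u_k = A + B·r^k with r = q/p = (7/10)/(3/10) = 7/3. Substitution satisfies the recurrence; boundary conditions give:
  u_k = (1 − r^k) / (1 − r^N) = (1 − (7/3)^7) / (1 − (7/3)^10) = 5544153/70604050.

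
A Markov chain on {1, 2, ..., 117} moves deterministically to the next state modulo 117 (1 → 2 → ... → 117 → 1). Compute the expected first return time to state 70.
E[T_70 | X_0 = 70] = 117

The chain cycles deterministically, so starting at state 70 it returns in exactly 117 steps. Equivalently, the stationary distribution is uniform π_j = 1/117 for every state j, so by Kac's formula E[T_70] = 1/π_70 = 117.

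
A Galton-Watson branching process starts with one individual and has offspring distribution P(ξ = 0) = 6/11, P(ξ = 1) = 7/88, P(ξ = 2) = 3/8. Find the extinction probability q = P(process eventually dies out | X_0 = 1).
q = 1

Mean offspring μ = 0·6/11 + 1·7/88 + 2·3/8 = 73/88 ≤ 1. For μ ≤ 1 with offspring not concentrated at 1, the Galton-Watson process goes extinct almost surely, so q = 1.
(Algebraic check: The pgf is f(s) = 6/11 + 7/88·s + 3/8·s². The extinction probability q is the smallest fixed point of f in [0, 1]. Setting s = f(s):
  3/8·s² + (7/88 − 1)·s + 6/11 = 0
  3/8·s² − (6/11 + 3/8)·s + 6/11 = 0
which factors as (s − 1)·(3/8·s − 6/11) = 0, giving roots s = 1 and s = (6/11)/(3/8) = 16/11. Since 16/11 ≥ 1, the smallest root in [0, 1] is s = 1.)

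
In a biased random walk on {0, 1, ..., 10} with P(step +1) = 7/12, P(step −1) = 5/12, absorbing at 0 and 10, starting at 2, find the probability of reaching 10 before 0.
P(hit 10 before 0) = (1 − (5/7)^2) / (1 − (5/7)^10) = 5764801/11362901

Let u_k denote P(reach 10 before 0 | start at k). Boundary: u_0 = 0, u_10 = 1. Recurrence: u_k = 7/12·u_{k+1} + 5/12·u_{k-1} for 1 ≤ k ≤ 9. Try u_k = A + B·r^k with r = q/p = (5/12)/(7/12) = 5/7. Substitution satisfies the recurrence; boundary conditions give:
  u_k = (1 − r^k) / (1 − r^N) = (1 − (5/7)^2) / (1 − (5/7)^10) = 5764801/11362901.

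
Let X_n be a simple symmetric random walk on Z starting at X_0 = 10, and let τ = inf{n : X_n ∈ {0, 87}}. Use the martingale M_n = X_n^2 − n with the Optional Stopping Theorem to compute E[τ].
E[τ] = 770

M_n = X_n^2 − n is a martingale (since E[X_{n+1}^2 | F_n] = X_n^2 + 1). By OST (τ has finite mean in a bounded region), E[M_τ] = E[M_0] = X_0^2 − 0 = 10^2 = 100. Also E[M_τ] = E[X_τ^2] − E[τ]. The walk exits at 0 or 87, with P(hit 87 first) = 10/87, so E[X_τ^2] = 87^2 · 10/87 + 0 = 870. Thus E[τ] = E[X_τ^2] − E[M_τ] = 870 − 100 = 770 = 10(87 − 10) = 770.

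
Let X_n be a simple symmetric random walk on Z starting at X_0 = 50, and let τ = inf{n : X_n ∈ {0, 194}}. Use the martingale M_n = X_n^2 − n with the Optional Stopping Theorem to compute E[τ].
E[τ] = 7200

M_n = X_n^2 − n is a martingale (since E[X_{n+1}^2 | F_n] = X_n^2 + 1). By OST (τ has finite mean in a bounded region), E[M_τ] = E[M_0] = X_0^2 − 0 = 50^2 = 2500. Also E[M_τ] = E[X_τ^2] − E[τ]. The walk exits at 0 or 194, with P(hit 194 first) = 50/194, so E[X_τ^2] = 194^2 · 50/194 + 0 = 9700. Thus E[τ] = E[X_τ^2] − E[M_τ] = 9700 − 2500 = 7200 = 50(194 − 50) = 7200.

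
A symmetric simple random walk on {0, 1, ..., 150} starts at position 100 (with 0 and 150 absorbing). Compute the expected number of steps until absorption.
E[τ | X_0 = 100] = 5000

Let v_k = E[τ | X_0 = k]. Boundary: v_0 = v_150 = 0. Recurrence: v_k = 1 + (v_{k-1} + v_{k+1})/2 for 1 ≤ k ≤ 149. The particular solution to v_k − (v_{k-1} + v_{k+1})/2 = 1 is v_k = −k^2. Adding homogeneous solution A + B k and matching boundaries gives v_k = k (150 − k). Substituting k = 100: v_100 = 100 · 50 = 5000.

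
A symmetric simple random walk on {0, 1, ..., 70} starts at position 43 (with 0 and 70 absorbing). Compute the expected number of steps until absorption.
E[τ | X_0 = 43] = 1161

Let v_k = E[τ | X_0 = k]. Boundary: v_0 = v_70 = 0. Recurrence: v_k = 1 + (v_{k-1} + v_{k+1})/2 for 1 ≤ k ≤ 69. The particular solution to v_k − (v_{k-1} + v_{k+1})/2 = 1 is v_k = −k^2. Adding homogeneous solution A + B k and matching boundaries gives v_k = k (70 − k). Substituting k = 43: v_43 = 43 · 27 = 1161.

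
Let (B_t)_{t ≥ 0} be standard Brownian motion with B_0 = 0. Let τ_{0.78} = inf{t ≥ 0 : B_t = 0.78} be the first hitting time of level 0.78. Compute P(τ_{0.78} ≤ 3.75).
P(τ_{0.78} ≤ 3.75) = 2(1 − Φ(0.78/√3.75)) = 2(1 − Φ(0.4028)) ≈ 0.6871

By the reflection principle for standard BM, P(τ_b ≤ t) = 2 · P(B_t ≥ b). Since B_t ~ N(0, t), P(B_t ≥ 0.78) = 1 − Φ(0.78/√t) = 1 − Φ(0.78/√3.75) = 1 − Φ(0.4028) ≈ 0.34355. Doubling: P(τ_{0.78} ≤ 3.75) ≈ 2 · 0.34355 = 0.68710 ≈ 0.6871.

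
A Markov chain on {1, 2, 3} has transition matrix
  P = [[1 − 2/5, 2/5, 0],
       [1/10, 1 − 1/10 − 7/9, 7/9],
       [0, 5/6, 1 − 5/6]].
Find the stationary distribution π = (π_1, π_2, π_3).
π = (15/131, 60/131, 56/131)

This is a birth-death chain on three states, which satisfies detailed balance: π_1 · P_{12} = π_2 · P_{21} and π_2 · P_{23} = π_3 · P_{32}.
From π_1 · 2/5 = π_2 · 1/10: π_2/π_1 = (2/5)/(1/10) = 4.
From π_2 · 7/9 = π_3 · 5/6: π_3/π_2 = (7/9)/(5/6) = 14/15.
Take π_1 proportional to 1; then unnormalized π = (1, 4, 56/15). Normalize by dividing by the sum 131/15:
  π = (15/131, 60/131, 56/131).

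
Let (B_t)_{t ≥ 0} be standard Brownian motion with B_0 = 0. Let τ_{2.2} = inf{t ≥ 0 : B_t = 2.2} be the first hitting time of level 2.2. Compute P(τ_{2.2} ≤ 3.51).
P(τ_{2.2} ≤ 3.51) = 2(1 − Φ(2.2/√3.51)) = 2(1 − Φ(1.1743)) ≈ 0.2403

By the reflection principle for standard BM, P(τ_b ≤ t) = 2 · P(B_t ≥ b). Since B_t ~ N(0, t), P(B_t ≥ 2.2) = 1 − Φ(2.2/√t) = 1 − Φ(2.2/√3.51) = 1 − Φ(1.1743) ≈ 0.12014. Doubling: P(τ_{2.2} ≤ 3.51) ≈ 2 · 0.12014 = 0.24028 ≈ 0.2403.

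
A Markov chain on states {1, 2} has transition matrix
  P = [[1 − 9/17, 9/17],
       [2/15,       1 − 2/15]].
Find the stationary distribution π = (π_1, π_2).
π_1 = 34/169, π_2 = 135/169

Solve πP = π with π_1 + π_2 = 1. From πP = π: π_1 · (1 − 9/17) + π_2 · 2/15 = π_1 ⇒ π_2 · 2/15 = π_1 · 9/17 ⇒ π_2/π_1 = (9/17)/(2/15) = 135/34. Together with π_1 + π_2 = 1:
  π_1 = (2/15)/(9/17 + 2/15) = (2/15)/(169/255) = 34/169,
  π_2 = (9/17)/(9/17 + 2/15) = (9/17)/(169/255) = 135/169.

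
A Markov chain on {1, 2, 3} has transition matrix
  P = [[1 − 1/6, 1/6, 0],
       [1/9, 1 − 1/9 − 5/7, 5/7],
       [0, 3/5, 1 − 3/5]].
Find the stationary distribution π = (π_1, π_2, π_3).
π = (7/30, 7/20, 5/12)

This is a birth-death chain on three states, which satisfies detailed balance: π_1 · P_{12} = π_2 · P_{21} and π_2 · P_{23} = π_3 · P_{32}.
From π_1 · 1/6 = π_2 · 1/9: π_2/π_1 = (1/6)/(1/9) = 3/2.
From π_2 · 5/7 = π_3 · 3/5: π_3/π_2 = (5/7)/(3/5) = 25/21.
Take π_1 proportional to 1; then unnormalized π = (1, 3/2, 25/14). Normalize by dividing by the sum 30/7:
  π = (7/30, 7/20, 5/12).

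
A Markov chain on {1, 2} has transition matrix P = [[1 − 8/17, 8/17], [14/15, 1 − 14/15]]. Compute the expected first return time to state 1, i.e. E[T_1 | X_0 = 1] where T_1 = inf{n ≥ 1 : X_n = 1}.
E[T_1 | X_0 = 1] = 1/π_1 = 179/119

For an irreducible recurrent Markov chain with stationary distribution π, E[T_i | X_0 = i] = 1/π_i (Kac's formula). Here π_1 = (14/15)/(8/17 + 14/15) = (14/15)/(358/255) = 119/179, so E[T_1 | X_0 = 1] = 1/π_1 = (8/17 + 14/15)/(14/15) = (358/255)/(14/15) = 179/119.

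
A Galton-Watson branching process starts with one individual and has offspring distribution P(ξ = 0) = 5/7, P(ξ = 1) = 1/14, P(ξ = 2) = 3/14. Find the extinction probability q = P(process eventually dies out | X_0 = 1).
q = 1

Mean offspring μ = 0·5/7 + 1·1/14 + 2·3/14 = 1/2 ≤ 1. For μ ≤ 1 with offspring not concentrated at 1, the Galton-Watson process goes extinct almost surely, so q = 1.
(Algebraic check: The pgf is f(s) = 5/7 + 1/14·s + 3/14·s². The extinction probability q is the smallest fixed point of f in [0, 1]. Setting s = f(s):
  3/14·s² + (1/14 − 1)·s + 5/7 = 0
  3/14·s² − (5/7 + 3/14)·s + 5/7 = 0
which factors as (s − 1)·(3/14·s − 5/7) = 0, giving roots s = 1 and s = (5/7)/(3/14) = 10/3. Since 10/3 ≥ 1, the smallest root in [0, 1] is s = 1.)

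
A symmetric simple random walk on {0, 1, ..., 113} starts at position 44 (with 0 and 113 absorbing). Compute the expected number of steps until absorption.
E[τ | X_0 = 44] = 3036

Let v_k = E[τ | X_0 = k]. Boundary: v_0 = v_113 = 0. Recurrence: v_k = 1 + (v_{k-1} + v_{k+1})/2 for 1 ≤ k ≤ 112. The particular solution to v_k − (v_{k-1} + v_{k+1})/2 = 1 is v_k = −k^2. Adding homogeneous solution A + B k and matching boundaries gives v_k = k (113 − k). Substituting k = 44: v_44 = 44 · 69 = 3036.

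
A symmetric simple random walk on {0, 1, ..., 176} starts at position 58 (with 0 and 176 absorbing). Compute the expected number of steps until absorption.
E[τ | X_0 = 58] = 6844

Let v_k = E[τ | X_0 = k]. Boundary: v_0 = v_176 = 0. Recurrence: v_k = 1 + (v_{k-1} + v_{k+1})/2 for 1 ≤ k ≤ 175. The particular solution to v_k − (v_{k-1} + v_{k+1})/2 = 1 is v_k = −k^2. Adding homogeneous solution A + B k and matching boundaries gives v_k = k (176 − k). Substituting k = 58: v_58 = 58 · 118 = 6844.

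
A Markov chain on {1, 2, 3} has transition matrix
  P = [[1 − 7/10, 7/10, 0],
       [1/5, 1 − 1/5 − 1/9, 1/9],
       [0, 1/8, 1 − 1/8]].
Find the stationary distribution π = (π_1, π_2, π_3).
π = (18/137, 63/137, 56/137)

This is a birth-death chain on three states, which satisfies detailed balance: π_1 · P_{12} = π_2 · P_{21} and π_2 · P_{23} = π_3 · P_{32}.
From π_1 · 7/10 = π_2 · 1/5: π_2/π_1 = (7/10)/(1/5) = 7/2.
From π_2 · 1/9 = π_3 · 1/8: π_3/π_2 = (1/9)/(1/8) = 8/9.
Take π_1 proportional to 1; then unnormalized π = (1, 7/2, 28/9). Normalize by dividing by the sum 137/18:
  π = (18/137, 63/137, 56/137).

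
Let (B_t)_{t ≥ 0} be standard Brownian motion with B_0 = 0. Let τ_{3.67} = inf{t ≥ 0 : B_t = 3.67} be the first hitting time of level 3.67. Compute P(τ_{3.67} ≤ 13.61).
P(τ_{3.67} ≤ 13.61) = 2(1 − Φ(3.67/√13.61)) = 2(1 − Φ(0.9948)) ≈ 0.3198

By the reflection principle for standard BM, P(τ_b ≤ t) = 2 · P(B_t ≥ b). Since B_t ~ N(0, t), P(B_t ≥ 3.67) = 1 − Φ(3.67/√t) = 1 − Φ(3.67/√13.61) = 1 − Φ(0.9948) ≈ 0.15992. Doubling: P(τ_{3.67} ≤ 13.61) ≈ 2 · 0.15992 = 0.31984 ≈ 0.3198.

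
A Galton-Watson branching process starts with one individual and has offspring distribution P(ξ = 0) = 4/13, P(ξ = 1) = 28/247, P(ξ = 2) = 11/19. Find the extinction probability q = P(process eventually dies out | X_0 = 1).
q = 76/143

The pgf is f(s) = 4/13 + 28/247·s + 11/19·s². The extinction probability q is the smallest fixed point of f in [0, 1]. Setting s = f(s):
  11/19·s² + (28/247 − 1)·s + 4/13 = 0
  11/19·s² − (4/13 + 11/19)·s + 4/13 = 0
which factors as (s − 1)·(11/19·s − 4/13) = 0, giving roots s = 1 and s = (4/13)/(11/19) = 76/143.
Mean offspring μ = 28/247 + 2·11/19 = 314/247 > 1 (supercritical), so q < 1. The extinction probability is the smaller root: q = (4/13)/(11/19) = 76/143.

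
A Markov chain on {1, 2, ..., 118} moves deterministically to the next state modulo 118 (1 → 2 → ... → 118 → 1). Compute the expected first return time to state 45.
E[T_45 | X_0 = 45] = 118

The chain cycles deterministically, so starting at state 45 it returns in exactly 118 steps. Equivalently, the stationary distribution is uniform π_j = 1/118 for every state j, so by Kac's formula E[T_45] = 1/π_45 = 118.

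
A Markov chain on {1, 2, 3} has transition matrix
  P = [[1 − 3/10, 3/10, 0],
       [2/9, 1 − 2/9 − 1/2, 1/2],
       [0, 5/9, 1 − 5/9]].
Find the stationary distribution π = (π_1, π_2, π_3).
π = (200/713, 270/713, 243/713)

This is a birth-death chain on three states, which satisfies detailed balance: π_1 · P_{12} = π_2 · P_{21} and π_2 · P_{23} = π_3 · P_{32}.
From π_1 · 3/10 = π_2 · 2/9: π_2/π_1 = (3/10)/(2/9) = 27/20.
From π_2 · 1/2 = π_3 · 5/9: π_3/π_2 = (1/2)/(5/9) = 9/10.
Take π_1 proportional to 1; then unnormalized π = (1, 27/20, 243/200). Normalize by dividing by the sum 713/200:
  π = (200/713, 270/713, 243/713).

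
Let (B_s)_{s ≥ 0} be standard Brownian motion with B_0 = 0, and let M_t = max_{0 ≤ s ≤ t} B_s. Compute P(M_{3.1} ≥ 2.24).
P(M_{3.1} ≥ 2.24) = 2·P(B_{3.1} ≥ 2.24) = 2(1 − Φ(2.24/√3.1)) ≈ 0.2033

By the reflection principle for Brownian motion, P(M_t ≥ a) = 2 · P(B_t ≥ a) for a ≥ 0. Since B_t ~ N(0, t), P(B_t ≥ 2.24) = 1 − Φ(2.24/√t) = 1 − Φ(2.24/√3.1) = 1 − Φ(1.2722). So
  P(M_{3.1} ≥ 2.24) = 2(1 − Φ(1.2722)) ≈ 0.2033.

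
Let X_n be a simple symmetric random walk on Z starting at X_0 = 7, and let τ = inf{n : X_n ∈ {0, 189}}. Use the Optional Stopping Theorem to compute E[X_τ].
E[X_τ] = 7

X_n is a martingale and τ is a bounded-mean stopping time (indeed τ is finite a.s. with bounded expectation since the walk is in a bounded region). By the OST, E[X_τ] = E[X_0] = 7. Equivalently: E[X_τ] = 189 · P(hit 189 first) + 0 · P(hit 0 first) = 189 · (7/189) = 7.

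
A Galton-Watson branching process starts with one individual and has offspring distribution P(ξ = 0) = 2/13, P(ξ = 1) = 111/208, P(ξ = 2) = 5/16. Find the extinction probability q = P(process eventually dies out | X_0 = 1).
q = 32/65

The pgf is f(s) = 2/13 + 111/208·s + 5/16·s². The extinction probability q is the smallest fixed point of f in [0, 1]. Setting s = f(s):
  5/16·s² + (111/208 − 1)·s + 2/13 = 0
  5/16·s² − (2/13 + 5/16)·s + 2/13 = 0
which factors as (s − 1)·(5/16·s − 2/13) = 0, giving roots s = 1 and s = (2/13)/(5/16) = 32/65.
Mean offspring μ = 111/208 + 2·5/16 = 241/208 > 1 (supercritical), so q < 1. The extinction probability is the smaller root: q = (2/13)/(5/16) = 32/65.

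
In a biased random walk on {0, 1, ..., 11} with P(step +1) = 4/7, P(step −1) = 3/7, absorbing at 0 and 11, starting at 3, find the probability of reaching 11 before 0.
P(hit 11 before 0) = (1 − (3/4)^3) / (1 − (3/4)^11) = 2424832/4017157

Let u_k denote P(reach 11 before 0 | start at k). Boundary: u_0 = 0, u_11 = 1. Recurrence: u_k = 4/7·u_{k+1} + 3/7·u_{k-1} for 1 ≤ k ≤ 10. Try u_k = A + B·r^k with r = q/p = (3/7)/(4/7) = 3/4. Substitution satisfies the recurrence; boundary conditions give:
  u_k = (1 − r^k) / (1 − r^N) = (1 − (3/4)^3) / (1 − (3/4)^11) = 2424832/4017157.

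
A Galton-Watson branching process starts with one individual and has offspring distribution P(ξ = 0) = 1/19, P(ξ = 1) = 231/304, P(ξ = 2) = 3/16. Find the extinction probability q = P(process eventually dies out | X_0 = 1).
q = 16/57

The pgf is f(s) = 1/19 + 231/304·s + 3/16·s². The extinction probability q is the smallest fixed point of f in [0, 1]. Setting s = f(s):
  3/16·s² + (231/304 − 1)·s + 1/19 = 0
  3/16·s² − (1/19 + 3/16)·s + 1/19 = 0
which factors as (s − 1)·(3/16·s − 1/19) = 0, giving roots s = 1 and s = (1/19)/(3/16) = 16/57.
Mean offspring μ = 231/304 + 2·3/16 = 345/304 > 1 (supercritical), so q < 1. The extinction probability is the smaller root: q = (1/19)/(3/16) = 16/57.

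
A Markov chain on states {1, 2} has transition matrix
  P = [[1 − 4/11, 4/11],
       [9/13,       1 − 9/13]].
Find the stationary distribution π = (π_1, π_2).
π_1 = 99/151, π_2 = 52/151

Solve πP = π with π_1 + π_2 = 1. From πP = π: π_1 · (1 − 4/11) + π_2 · 9/13 = π_1 ⇒ π_2 · 9/13 = π_1 · 4/11 ⇒ π_2/π_1 = (4/11)/(9/13) = 52/99. Together with π_1 + π_2 = 1:
  π_1 = (9/13)/(4/11 + 9/13) = (9/13)/(151/143) = 99/151,
  π_2 = (4/11)/(4/11 + 9/13) = (4/11)/(151/143) = 52/151.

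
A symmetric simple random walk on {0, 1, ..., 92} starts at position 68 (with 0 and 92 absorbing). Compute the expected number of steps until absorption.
E[τ | X_0 = 68] = 1632

Let v_k = E[τ | X_0 = k]. Boundary: v_0 = v_92 = 0. Recurrence: v_k = 1 + (v_{k-1} + v_{k+1})/2 for 1 ≤ k ≤ 91. The particular solution to v_k − (v_{k-1} + v_{k+1})/2 = 1 is v_k = −k^2. Adding homogeneous solution A + B k and matching boundaries gives v_k = k (92 − k). Substituting k = 68: v_68 = 68 · 24 = 1632.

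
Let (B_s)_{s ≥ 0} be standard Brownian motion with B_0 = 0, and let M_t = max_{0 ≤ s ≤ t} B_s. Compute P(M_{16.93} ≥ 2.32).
P(M_{16.93} ≥ 2.32) = 2·P(B_{16.93} ≥ 2.32) = 2(1 − Φ(2.32/√16.93)) ≈ 0.5729

By the reflection principle for Brownian motion, P(M_t ≥ a) = 2 · P(B_t ≥ a) for a ≥ 0. Since B_t ~ N(0, t), P(B_t ≥ 2.32) = 1 − Φ(2.32/√t) = 1 − Φ(2.32/√16.93) = 1 − Φ(0.5638). So
  P(M_{16.93} ≥ 2.32) = 2(1 − Φ(0.5638)) ≈ 0.5729.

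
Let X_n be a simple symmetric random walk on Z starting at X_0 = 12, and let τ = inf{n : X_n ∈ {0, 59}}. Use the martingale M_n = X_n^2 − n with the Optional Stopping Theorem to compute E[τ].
E[τ] = 564

M_n = X_n^2 − n is a martingale (since E[X_{n+1}^2 | F_n] = X_n^2 + 1). By OST (τ has finite mean in a bounded region), E[M_τ] = E[M_0] = X_0^2 − 0 = 12^2 = 144. Also E[M_τ] = E[X_τ^2] − E[τ]. The walk exits at 0 or 59, with P(hit 59 first) = 12/59, so E[X_τ^2] = 59^2 · 12/59 + 0 = 708. Thus E[τ] = E[X_τ^2] − E[M_τ] = 708 − 144 = 564 = 12(59 − 12) = 564.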